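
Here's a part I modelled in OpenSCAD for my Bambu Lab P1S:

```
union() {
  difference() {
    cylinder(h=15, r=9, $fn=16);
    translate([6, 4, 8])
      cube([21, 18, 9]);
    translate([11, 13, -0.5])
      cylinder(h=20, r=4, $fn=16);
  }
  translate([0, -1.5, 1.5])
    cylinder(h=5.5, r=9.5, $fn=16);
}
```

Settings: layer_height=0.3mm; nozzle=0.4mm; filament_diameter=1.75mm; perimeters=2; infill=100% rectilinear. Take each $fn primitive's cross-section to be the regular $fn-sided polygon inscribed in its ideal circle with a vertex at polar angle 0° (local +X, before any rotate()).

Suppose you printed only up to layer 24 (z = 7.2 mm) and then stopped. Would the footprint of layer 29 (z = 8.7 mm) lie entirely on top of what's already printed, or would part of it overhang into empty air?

Compare the two slices. At z = 7.2: the r=9 cylinder gives a regular 16-gon of circumradius 9 (constant along its height) (area = (16/2)·9.000²·sin(360°/16) = 247.98 mm²); the cube at (6, 4) is not intersected at this z (z outside [8, 17]); the r=4 cylinder at (11, 13) contributes a regular 16-gon of circumradius 4 (area = (16/2)·4.000²·sin(360°/16) = 48.98 mm²); After the difference (first − rest): starting from the r=9 cylinder (247.98 mm²), the r=4 cylinder at (11, 13) misses the remaining region (no effect) — area = 247.98 mm²; the cylinder at (0, -1.5) does not reach this height (z outside [1.5, 7]); Taking the union: only that combined region is present, so the union is just that shape — area = 247.98 mm². At z = 8.7: the r=9 cylinder gives a regular 16-gon of circumradius 9 (constant along its height) (area = (16/2)·9.000²·sin(360°/16) = 247.98 mm²); the cube at (6, 4) (footprint 21×18) is included at this height (area 378.00 mm²); the r=4 cylinder at (11, 13) contributes a regular 16-gon of circumradius 4 (area = (16/2)·4.000²·sin(360°/16) = 48.98 mm²); Taking the first minus the rest: starting from the r=9 cylinder (247.98 mm²), the 21×18 cube at (6, 4) partially overlaps it — only the 2.77 mm² overlap (of its 378.00 mm²) is removed, clipping the outline; the r=4 cylinder at (11, 13) misses the remaining region (no effect) — area = 245.21 mm²; the cylinder at (0, -1.5) is not intersected at this z (z outside [1.5, 7]); Merging all regions: only that combined region is present, so the union is just that shape — area = 245.21 mm². Checking containment: the cross-section at z = 8.7 is a subset of the cross-section at z = 7.2.

entirely on top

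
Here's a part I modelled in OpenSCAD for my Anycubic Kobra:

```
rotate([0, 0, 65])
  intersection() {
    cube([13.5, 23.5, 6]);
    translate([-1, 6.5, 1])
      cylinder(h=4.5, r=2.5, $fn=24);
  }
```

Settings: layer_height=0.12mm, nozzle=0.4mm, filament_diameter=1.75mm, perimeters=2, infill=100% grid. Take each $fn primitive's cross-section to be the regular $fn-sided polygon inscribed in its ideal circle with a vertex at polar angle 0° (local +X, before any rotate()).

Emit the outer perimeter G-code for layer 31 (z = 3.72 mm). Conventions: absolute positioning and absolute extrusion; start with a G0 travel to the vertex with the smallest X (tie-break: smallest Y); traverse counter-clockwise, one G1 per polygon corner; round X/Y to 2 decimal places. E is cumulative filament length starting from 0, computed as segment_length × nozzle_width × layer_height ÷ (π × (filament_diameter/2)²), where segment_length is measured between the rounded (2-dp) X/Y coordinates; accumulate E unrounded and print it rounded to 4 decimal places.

At z = 3.72 mm: the cube is present — its section is the full 13.5×23.5 rectangle; the r=2.5 cylinder at (-1, 6.5) contributes a regular 24-gon of circumradius 2.5; Keeping only the common overlap: the r=2.5 cylinder at (-1, 6.5) partially overlaps the 13.5×23.5 cube; clipping to the common part keeps 4.87 mm² — 1 connected region; (whole slice rotated 65° about Z — lengths, areas and connectivity unchanged). The outline is a single polygon with 11 vertices. Extrusion per mm of travel: 0.4 × 0.12 / (π × 0.875²) = 0.019956. Accumulating E over each segment gives final E = 0.2057.

G0 X-7.95 Y3.71 Z3.72
G1 X-3.83 Y1.79 E0.0907
G1 X-3.82 Y2.06 E0.0961
G1 X-3.96 Y2.70 E0.1092
G1 X-4.27 Y3.27 E0.1221
G1 X-4.71 Y3.76 E0.1353
G1 X-5.26 Y4.11 E0.1483
G1 X-5.88 Y4.30 E0.1612
G1 X-6.53 Y4.33 E0.1742
G1 X-7.17 Y4.19 E0.1873
G1 X-7.75 Y3.89 E0.2003
G1 X-7.95 Y3.71 E0.2057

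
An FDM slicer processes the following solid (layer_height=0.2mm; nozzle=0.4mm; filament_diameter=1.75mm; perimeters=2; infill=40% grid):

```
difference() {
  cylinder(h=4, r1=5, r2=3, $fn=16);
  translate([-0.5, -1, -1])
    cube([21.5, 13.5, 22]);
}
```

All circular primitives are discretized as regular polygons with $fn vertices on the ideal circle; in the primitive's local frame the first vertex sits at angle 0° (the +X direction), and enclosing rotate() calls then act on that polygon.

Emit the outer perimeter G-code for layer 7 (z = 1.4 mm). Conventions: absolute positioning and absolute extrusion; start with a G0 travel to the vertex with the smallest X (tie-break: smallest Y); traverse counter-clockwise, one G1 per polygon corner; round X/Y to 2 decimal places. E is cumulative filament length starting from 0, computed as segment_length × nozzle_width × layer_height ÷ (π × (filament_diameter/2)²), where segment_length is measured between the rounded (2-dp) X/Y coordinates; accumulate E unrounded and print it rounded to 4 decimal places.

G0 X-4.30 Y0.00 Z1.40
G1 X-3.97 Y-1.65 E0.0560
G1 X-3.04 Y-3.04 E0.1116
G1 X-1.65 Y-3.97 E0.1672
G1 X0.00 Y-4.30 E0.2232
G1 X1.65 Y-3.97 E0.2791
G1 X3.04 Y-3.04 E0.3348
G1 X3.97 Y-1.65 E0.3904
G1 X4.10 Y-1.00 E0.4124
G1 X-0.50 Y-1.00 E0.5654
G1 X-0.50 Y4.20 E0.7384
G1 X-1.65 Y3.97 E0.7774
G1 X-3.04 Y3.04 E0.8330
G1 X-3.97 Y1.65 E0.8887
G1 X-4.30 Y0.00 E0.9446

At z = 1.4 mm: the cone contributes a regular 16-gon of circumradius 4.300 (interpolated between r1=5 and r2=3 at t=0.350); the 21.5×13.5 cube at (-0.5, -1) contributes its full rectangle; Subtracting the remaining from the first: starting from the cone, the 21.5×13.5 cube at (-0.5, -1) partially overlaps it — only the 20.98 mm² overlap (of its 290.25 mm²) is removed, clipping the outline — 1 connected region. The outline is a single polygon with 14 vertices. Extrusion per mm of travel: 0.4 × 0.2 / (π × 0.875²) = 0.033260. Accumulating E over each segment gives final E = 0.9446.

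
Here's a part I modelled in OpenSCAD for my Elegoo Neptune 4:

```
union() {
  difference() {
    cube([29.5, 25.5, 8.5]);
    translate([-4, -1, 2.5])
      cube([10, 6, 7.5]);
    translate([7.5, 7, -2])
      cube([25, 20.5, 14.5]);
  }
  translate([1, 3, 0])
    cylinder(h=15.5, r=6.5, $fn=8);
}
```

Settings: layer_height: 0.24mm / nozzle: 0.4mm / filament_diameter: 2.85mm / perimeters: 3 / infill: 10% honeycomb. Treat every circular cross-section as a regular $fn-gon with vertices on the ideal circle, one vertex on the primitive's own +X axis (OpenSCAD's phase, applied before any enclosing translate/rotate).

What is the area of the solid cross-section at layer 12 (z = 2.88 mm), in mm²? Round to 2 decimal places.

407.95 mm²

At z = 2.88 mm: the cube (footprint 29.5×25.5) is included at this height (area 752.25 mm²); the cube at (-4, -1) (footprint 10×6) is included at this height (area 60.00 mm²); the 25×20.5 cube at (7.5, 7) contributes its full rectangle (area 512.50 mm²); After the difference (first − rest): starting from the 29.5×25.5 cube (752.25 mm²), the 10×6 cube at (-4, -1) partially overlaps it — only the 30.00 mm² overlap (of its 60.00 mm²) is removed, clipping the outline; the 25×20.5 cube at (7.5, 7) partially overlaps it — only the 407.00 mm² overlap (of its 512.50 mm²) is removed, clipping the outline — area = 315.25 mm²; the cylinder at (1, 3): section is a regular 8-gon, circumradius r=6.5 (area = (8/2)·6.500²·sin(360°/8) = 119.50 mm²); Combining (union): the regions partially overlap — summed areas 434.75 mm² minus the doubly-counted overlap 26.80 mm² gives 407.95 mm² — area = 407.95 mm². Overall, the cross-section is a single solid region. Net area = 407.95 mm².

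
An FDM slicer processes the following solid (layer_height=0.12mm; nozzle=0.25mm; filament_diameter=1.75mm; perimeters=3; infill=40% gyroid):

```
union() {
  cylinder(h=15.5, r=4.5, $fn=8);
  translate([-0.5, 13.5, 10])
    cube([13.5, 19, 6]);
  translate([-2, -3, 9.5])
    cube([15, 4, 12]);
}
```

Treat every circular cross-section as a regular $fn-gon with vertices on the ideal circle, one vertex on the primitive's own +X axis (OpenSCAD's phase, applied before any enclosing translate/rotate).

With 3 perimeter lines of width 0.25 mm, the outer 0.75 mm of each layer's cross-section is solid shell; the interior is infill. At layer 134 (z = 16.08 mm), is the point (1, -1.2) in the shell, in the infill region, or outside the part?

At z = 16.08 mm: the cylinder does not reach this height (z outside [0, 15.5]); the cube at (-0.5, 13.5) is absent (z outside [10, 16]); the 15×4 cube at (-2, -3) contributes its full rectangle; Merging all regions: only the 15×4 cube at (-2, -3) is present, so the union is just that shape — 1 connected region. Overall, the cross-section is a single solid region. The nearest boundary edge runs (-2.00, -3.00)→(13.00, -3.00); distance from the point to it = 1.80 mm. The point is inside the cross-section and 1.80 mm from the nearest boundary — more than the 0.75 mm shell width (3 × 0.25), so it's in the infill interior.

infill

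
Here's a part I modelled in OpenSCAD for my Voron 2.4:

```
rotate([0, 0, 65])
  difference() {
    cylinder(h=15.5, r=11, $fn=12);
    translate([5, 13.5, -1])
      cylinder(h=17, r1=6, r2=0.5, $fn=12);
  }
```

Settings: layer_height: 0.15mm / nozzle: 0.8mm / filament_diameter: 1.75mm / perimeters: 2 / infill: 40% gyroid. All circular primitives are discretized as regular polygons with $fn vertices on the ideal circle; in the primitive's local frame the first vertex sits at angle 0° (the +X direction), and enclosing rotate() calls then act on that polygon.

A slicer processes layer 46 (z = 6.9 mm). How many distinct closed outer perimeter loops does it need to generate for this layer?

At z = 6.9 mm: the cylinder: section is a regular 12-gon, circumradius r=11; the cone at (5, 13.5) (r1=6→r2=0.5) has section circumradius 3.444 here — a regular 12-gon; After the difference (first − rest): starting from the r=11 cylinder, the cone at (5, 13.5) misses the remaining region (no effect) — 1 connected region; (rotated 65° about Z; rotation is an isometry so areas/perimeters/island counts are preserved). The result has 1 disconnected region.

1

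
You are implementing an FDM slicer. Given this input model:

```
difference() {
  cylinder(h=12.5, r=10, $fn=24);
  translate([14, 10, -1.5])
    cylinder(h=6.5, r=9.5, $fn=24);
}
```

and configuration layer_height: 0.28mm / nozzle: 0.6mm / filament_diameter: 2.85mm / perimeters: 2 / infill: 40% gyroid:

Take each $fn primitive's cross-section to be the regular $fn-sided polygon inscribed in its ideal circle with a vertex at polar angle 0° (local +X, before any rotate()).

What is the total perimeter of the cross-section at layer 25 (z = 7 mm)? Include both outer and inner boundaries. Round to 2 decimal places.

At z = 7 mm: the r=10 cylinder gives a regular 24-gon of circumradius 10 (constant along its height) (perimeter = 2·24·10.000·sin(180°/24) = 62.65 mm); the cylinder at (14, 10) is not intersected at this z (z outside [-1.5, 5]); After the difference (first − rest): none of the subtracted shapes is present at this height, so the r=10 cylinder is unchanged — boundary = 62.65 mm. Overall, the cross-section is a single solid region. Total boundary length (outer) = 62.65 mm.

62.65 mm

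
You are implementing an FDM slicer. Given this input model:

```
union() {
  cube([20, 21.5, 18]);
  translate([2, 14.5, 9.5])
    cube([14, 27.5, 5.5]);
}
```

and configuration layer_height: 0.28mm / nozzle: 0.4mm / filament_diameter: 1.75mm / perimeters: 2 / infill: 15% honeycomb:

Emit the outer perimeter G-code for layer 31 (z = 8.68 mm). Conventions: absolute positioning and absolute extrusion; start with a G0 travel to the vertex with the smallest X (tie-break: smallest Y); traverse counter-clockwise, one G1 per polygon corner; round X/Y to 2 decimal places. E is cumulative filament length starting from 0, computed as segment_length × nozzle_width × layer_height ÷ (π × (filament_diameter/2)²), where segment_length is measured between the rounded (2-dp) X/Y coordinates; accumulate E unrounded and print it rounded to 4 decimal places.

At z = 8.68 mm: the 20×21.5 cube contributes its full rectangle; the cube at (2, 14.5) does not reach this height (z outside [9.5, 15]); Combining (union): only the 20×21.5 cube is present, so the union is just that shape — 1 connected region. The outline is a single polygon with 4 vertices. Extrusion per mm of travel: 0.4 × 0.28 / (π × 0.875²) = 0.046564. Accumulating E over each segment gives final E = 3.8648.

G0 X0.00 Y0.00 Z8.68
G1 X20.00 Y0.00 E0.9313
G1 X20.00 Y21.50 E1.9324
G1 X0.00 Y21.50 E2.8637
G1 X0.00 Y0.00 E3.8648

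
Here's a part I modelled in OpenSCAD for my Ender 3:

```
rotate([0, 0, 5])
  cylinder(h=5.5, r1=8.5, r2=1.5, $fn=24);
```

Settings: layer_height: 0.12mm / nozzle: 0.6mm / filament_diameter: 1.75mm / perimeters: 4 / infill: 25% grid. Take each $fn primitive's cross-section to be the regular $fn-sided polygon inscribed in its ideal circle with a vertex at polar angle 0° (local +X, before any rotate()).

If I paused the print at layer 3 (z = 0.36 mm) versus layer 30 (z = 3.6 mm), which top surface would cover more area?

Layer 3 (z = 0.36): the cone (r1=8.5→r2=1.5) has section circumradius 8.042 here — a regular 24-gon (area = (24/2)·8.042²·sin(360°/24) = 200.86 mm²); (rotated 5° about Z; rotation is an isometry so areas/perimeters/island counts are preserved). So its area = 200.86 mm². Layer 30 (z = 3.6): the cone (r1=8.5→r2=1.5) has section circumradius 3.918 here — a regular 24-gon (area = (24/2)·3.918²·sin(360°/24) = 47.68 mm²); (rotated 5° about Z; rotation is an isometry so areas/perimeters/island counts are preserved). So its area = 47.68 mm². Layer 3 is larger (200.86 vs 47.68 mm²).

layer 3 (z = 0.36 mm)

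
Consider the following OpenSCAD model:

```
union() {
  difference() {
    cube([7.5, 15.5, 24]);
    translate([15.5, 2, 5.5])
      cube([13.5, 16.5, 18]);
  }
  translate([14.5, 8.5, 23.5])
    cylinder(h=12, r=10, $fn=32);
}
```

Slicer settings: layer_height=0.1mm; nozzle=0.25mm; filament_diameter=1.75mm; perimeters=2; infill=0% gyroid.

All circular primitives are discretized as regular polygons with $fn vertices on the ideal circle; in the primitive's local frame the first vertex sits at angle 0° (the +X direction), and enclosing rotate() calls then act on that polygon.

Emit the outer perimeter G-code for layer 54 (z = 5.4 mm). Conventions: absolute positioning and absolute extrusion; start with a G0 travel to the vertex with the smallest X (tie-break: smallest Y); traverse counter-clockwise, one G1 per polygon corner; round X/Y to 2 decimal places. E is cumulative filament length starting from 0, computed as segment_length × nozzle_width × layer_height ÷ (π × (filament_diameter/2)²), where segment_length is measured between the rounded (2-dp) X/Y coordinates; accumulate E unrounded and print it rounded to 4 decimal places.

G0 X0.00 Y0.00 Z5.40
G1 X7.50 Y0.00 E0.0780
G1 X7.50 Y15.50 E0.2391
G1 X0.00 Y15.50 E0.3170
G1 X0.00 Y0.00 E0.4781

At z = 5.4 mm: the cube (footprint 7.5×15.5) is included at this height; the cube at (15.5, 2) is not intersected at this z (z outside [5.5, 23.5]); Subtracting the remaining from the first: none of the subtracted shapes is present at this height, so the 7.5×15.5 cube is unchanged — 1 connected region; the cylinder at (14.5, 8.5) is absent (z outside [23.5, 35.5]); Combining (union): only that combined region is present, so the union is just that shape — 1 connected region. The outline is a single polygon with 4 vertices. Extrusion per mm of travel: 0.25 × 0.1 / (π × 0.875²) = 0.010394. Accumulating E over each segment gives final E = 0.4781.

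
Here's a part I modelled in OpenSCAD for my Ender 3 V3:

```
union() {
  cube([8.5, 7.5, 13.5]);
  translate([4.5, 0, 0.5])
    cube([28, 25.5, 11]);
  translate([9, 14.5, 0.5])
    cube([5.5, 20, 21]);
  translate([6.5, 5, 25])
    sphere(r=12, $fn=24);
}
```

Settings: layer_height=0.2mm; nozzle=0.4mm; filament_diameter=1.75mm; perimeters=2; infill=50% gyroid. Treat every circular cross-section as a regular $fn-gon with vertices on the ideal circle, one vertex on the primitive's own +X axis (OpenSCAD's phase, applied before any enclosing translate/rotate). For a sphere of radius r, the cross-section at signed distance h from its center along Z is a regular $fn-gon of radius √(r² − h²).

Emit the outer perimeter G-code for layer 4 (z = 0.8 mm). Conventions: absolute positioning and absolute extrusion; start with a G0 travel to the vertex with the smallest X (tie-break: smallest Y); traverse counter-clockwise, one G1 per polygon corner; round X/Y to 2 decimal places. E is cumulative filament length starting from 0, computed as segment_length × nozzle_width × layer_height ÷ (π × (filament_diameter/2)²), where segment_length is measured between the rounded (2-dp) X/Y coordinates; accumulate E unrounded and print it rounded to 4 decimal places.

At z = 0.8 mm: the cube is present — its section is the full 8.5×7.5 rectangle; the 28×25.5 cube at (4.5, 0) contributes its full rectangle; the cube at (9, 14.5) (footprint 5.5×20) is included at this height; the sphere at (6.5, 5) does not reach this height (|z−center|=24.200 > r=12); Taking the union: the regions partially overlap (shared area 90.50 mm²), so overlapping operands fuse into one piece — 1 connected region. The outline is a single polygon with 10 vertices. Extrusion per mm of travel: 0.4 × 0.2 / (π × 0.875²) = 0.033260. Accumulating E over each segment gives final E = 4.4569.

G0 X0.00 Y0.00 Z0.80
G1 X32.50 Y0.00 E1.0810
G1 X32.50 Y25.50 E1.9291
G1 X14.50 Y25.50 E2.5278
G1 X14.50 Y34.50 E2.8271
G1 X9.00 Y34.50 E3.0100
G1 X9.00 Y25.50 E3.3094
G1 X4.50 Y25.50 E3.4591
G1 X4.50 Y7.50 E4.0577
G1 X0.00 Y7.50 E4.2074
G1 X0.00 Y0.00 E4.4569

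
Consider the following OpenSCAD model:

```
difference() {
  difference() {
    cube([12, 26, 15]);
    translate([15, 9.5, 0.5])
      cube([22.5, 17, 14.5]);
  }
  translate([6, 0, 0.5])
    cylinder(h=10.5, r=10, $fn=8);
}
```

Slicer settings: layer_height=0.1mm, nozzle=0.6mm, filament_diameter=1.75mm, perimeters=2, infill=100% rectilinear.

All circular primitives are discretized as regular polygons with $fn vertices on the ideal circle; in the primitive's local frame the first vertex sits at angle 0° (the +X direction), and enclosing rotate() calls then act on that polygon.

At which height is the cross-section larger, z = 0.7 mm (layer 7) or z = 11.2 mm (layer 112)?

Layer 7 (z = 0.7): the cube is present — its section is the full 12×26 rectangle (area 312.00 mm²); the cube at (15, 9.5) (footprint 22.5×17) is included at this height (area 382.50 mm²); Subtracting the remaining from the first: starting from the 12×26 cube (312.00 mm²), the 22.5×17 cube at (15, 9.5) misses the remaining region (no effect) — area = 312.00 mm²; the r=10 cylinder at (6, 0) gives a regular 8-gon of circumradius 10 (constant along its height) (area = (8/2)·10.000²·sin(360°/8) = 282.84 mm²); Taking the first minus the rest: starting from that combined region (312.00 mm²), the r=10 cylinder at (6, 0) partially overlaps it — only the 105.09 mm² overlap (of its 282.84 mm²) is removed, clipping the outline — area = 206.91 mm². So its area = 206.91 mm². Layer 112 (z = 11.2): the 12×26 cube contributes its full rectangle (area 312.00 mm²); the cube at (15, 9.5) is present — its section is the full 22.5×17 rectangle (area 382.50 mm²); Subtracting the remaining from the first: starting from the 12×26 cube (312.00 mm²), the 22.5×17 cube at (15, 9.5) misses the remaining region (no effect) — area = 312.00 mm²; the cylinder at (6, 0) is absent (z outside [0.5, 11]); After the difference (first − rest): none of the subtracted shapes is present at this height, so the result so far is unchanged — area = 312.00 mm². So its area = 312.00 mm². Layer 112 is larger (312.00 vs 206.91 mm²).

layer 112 (z = 11.2 mm)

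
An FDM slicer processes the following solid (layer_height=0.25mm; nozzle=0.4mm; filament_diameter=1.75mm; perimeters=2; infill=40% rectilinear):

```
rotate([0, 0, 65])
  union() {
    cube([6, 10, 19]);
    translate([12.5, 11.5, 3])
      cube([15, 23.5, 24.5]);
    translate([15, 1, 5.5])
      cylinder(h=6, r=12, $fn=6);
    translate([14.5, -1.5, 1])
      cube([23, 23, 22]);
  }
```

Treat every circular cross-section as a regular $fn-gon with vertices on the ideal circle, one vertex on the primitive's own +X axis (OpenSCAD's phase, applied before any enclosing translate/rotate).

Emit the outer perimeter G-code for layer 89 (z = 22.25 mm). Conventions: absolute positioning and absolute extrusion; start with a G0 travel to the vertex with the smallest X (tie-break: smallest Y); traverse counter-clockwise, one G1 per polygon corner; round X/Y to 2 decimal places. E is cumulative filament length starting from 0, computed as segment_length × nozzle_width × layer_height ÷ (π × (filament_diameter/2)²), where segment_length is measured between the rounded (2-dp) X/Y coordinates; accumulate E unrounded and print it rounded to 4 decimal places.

G0 X-26.44 Y26.12 Z22.25
G1 X-5.14 Y16.19 E0.9771
G1 X-4.29 Y18.00 E1.0602
G1 X7.49 Y12.51 E1.6005
G1 X17.21 Y33.35 E2.5566
G1 X-3.64 Y43.07 E3.5130
G1 X-7.86 Y34.01 E3.9285
G1 X-20.10 Y39.72 E4.4900
G1 X-26.44 Y26.12 E5.1139

At z = 22.25 mm: the cube is absent (z outside [0, 19]); the cube at (12.5, 11.5) (footprint 15×23.5) is included at this height; the cylinder at (15, 1) is not intersected at this z (z outside [5.5, 11.5]); the cube at (14.5, -1.5) (footprint 23×23) is included at this height; Combining (union): the regions partially overlap (shared area 130.00 mm²), so overlapping operands fuse into one piece — 1 connected region; (whole slice rotated 65° about Z — lengths, areas and connectivity unchanged). The outline is a single polygon with 8 vertices. Extrusion per mm of travel: 0.4 × 0.25 / (π × 0.875²) = 0.041575. Accumulating E over each segment gives final E = 5.1139.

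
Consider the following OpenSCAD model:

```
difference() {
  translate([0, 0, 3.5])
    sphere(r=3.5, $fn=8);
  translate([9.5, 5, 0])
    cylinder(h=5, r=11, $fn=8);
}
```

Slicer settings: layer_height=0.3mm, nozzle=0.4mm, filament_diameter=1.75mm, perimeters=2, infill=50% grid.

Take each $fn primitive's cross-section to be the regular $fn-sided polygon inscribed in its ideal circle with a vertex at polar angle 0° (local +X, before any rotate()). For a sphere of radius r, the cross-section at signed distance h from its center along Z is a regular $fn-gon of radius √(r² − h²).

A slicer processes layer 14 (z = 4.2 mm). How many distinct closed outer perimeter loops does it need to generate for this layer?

1

At z = 4.2 mm: the r=3.5 sphere contributes a regular 8-gon of circumradius √(3.5²−0.7²) = 3.429; the r=11 cylinder at (9.5, 5) gives a regular 8-gon of circumradius 11 (constant along its height); Taking the first minus the rest: starting from the r=3.5 sphere, the r=11 cylinder at (9.5, 5) partially overlaps it — only the 13.29 mm² overlap (of its 342.24 mm²) is removed, clipping the outline — 1 connected region. The result has 1 disconnected region.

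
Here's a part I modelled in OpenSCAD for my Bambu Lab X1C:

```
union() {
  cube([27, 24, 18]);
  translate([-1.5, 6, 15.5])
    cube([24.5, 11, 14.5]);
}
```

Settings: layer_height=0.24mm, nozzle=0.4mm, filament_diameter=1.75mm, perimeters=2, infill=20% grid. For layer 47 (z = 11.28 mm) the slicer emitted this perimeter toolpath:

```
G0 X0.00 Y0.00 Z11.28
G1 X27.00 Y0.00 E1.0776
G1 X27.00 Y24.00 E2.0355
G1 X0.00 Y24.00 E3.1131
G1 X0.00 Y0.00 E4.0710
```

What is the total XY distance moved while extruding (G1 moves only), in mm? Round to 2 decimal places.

102.00 mm

Sum the Euclidean lengths of each G1 segment: total = 102.00 mm.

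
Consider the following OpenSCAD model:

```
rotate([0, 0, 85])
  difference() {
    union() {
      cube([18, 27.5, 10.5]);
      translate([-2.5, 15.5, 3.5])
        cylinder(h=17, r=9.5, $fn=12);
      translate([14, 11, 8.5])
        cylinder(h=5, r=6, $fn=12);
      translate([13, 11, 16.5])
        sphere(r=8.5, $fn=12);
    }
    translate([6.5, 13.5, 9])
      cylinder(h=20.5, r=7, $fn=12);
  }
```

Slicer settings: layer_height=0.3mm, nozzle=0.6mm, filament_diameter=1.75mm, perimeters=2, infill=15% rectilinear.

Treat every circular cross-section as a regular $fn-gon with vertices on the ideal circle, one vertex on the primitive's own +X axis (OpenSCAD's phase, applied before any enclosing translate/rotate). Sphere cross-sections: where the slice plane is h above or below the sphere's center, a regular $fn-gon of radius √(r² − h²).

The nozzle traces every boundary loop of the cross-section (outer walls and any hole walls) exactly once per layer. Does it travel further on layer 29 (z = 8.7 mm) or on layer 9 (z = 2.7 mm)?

Layer 29 (z = 8.7): the 18×27.5 cube contributes its full rectangle (perimeter 91.00 mm); the r=9.5 cylinder at (-2.5, 15.5) contributes a regular 12-gon of circumradius 9.5 (perimeter = 2·12·9.500·sin(180°/12) = 59.01 mm); the r=6 cylinder at (14, 11) contributes a regular 12-gon of circumradius 6 (perimeter = 2·12·6.000·sin(180°/12) = 37.27 mm); the r=8.5 sphere at (13, 11) contributes a regular 12-gon of circumradius √(8.5²−7.8²) = 3.378 (perimeter = 2·12·3.378·sin(180°/12) = 20.98 mm); Merging all regions: the regions partially overlap (shared area 220.76 mm²), so the edge portions inside another operand are dropped and the merged outline is re-measured after clipping — boundary = 109.22 mm; the cylinder at (6.5, 13.5) does not reach this height (z outside [9, 29.5]); Subtracting the remaining from the first: none of the subtracted shapes is present at this height, so that combined region is unchanged — boundary = 109.22 mm; (whole slice rotated 85° about Z — lengths, areas and connectivity unchanged). So its perimeter = 109.22 mm. Layer 9 (z = 2.7): the cube (footprint 18×27.5) is included at this height (perimeter 91.00 mm); the cylinder at (-2.5, 15.5) is not intersected at this z (z outside [3.5, 20.5]); the cylinder at (14, 11) is absent (z outside [8.5, 13.5]); the sphere at (13, 11) does not reach this height (|z−center|=13.800 > r=8.5); Merging all regions: only the 18×27.5 cube is present, so the union is just that shape — boundary = 91.00 mm; the cylinder at (6.5, 13.5) is absent (z outside [9, 29.5]); After the difference (first − rest): none of the subtracted shapes is present at this height, so the result so far is unchanged — boundary = 91.00 mm; (whole slice rotated 85° about Z — lengths, areas and connectivity unchanged). So its perimeter = 91.00 mm. Layer 29 is larger (109.22 vs 91.00 mm).

layer 29 (z = 8.7 mm)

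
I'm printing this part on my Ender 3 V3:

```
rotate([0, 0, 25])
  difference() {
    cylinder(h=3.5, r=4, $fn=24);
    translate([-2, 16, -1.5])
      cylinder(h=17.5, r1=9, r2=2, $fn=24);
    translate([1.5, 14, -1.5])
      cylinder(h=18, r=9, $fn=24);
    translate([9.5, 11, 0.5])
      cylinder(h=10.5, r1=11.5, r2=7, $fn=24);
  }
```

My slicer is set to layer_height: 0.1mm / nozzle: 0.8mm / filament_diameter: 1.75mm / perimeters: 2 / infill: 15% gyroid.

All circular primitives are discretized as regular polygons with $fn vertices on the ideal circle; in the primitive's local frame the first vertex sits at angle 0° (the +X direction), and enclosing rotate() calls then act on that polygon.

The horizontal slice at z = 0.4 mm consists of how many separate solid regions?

At z = 0.4 mm: the r=4 cylinder contributes a regular 24-gon of circumradius 4; the cone at (-2, 16) contributes a regular 24-gon of circumradius 8.240 (interpolated between r1=9 and r2=2 at t=0.109); the cylinder at (1.5, 14): section is a regular 24-gon, circumradius r=9; the cone at (9.5, 11) is absent (z outside [0.5, 11]); Taking the first minus the rest: starting from the r=4 cylinder, the cone at (-2, 16) misses the remaining region (no effect); the r=9 cylinder at (1.5, 14) misses the remaining region (no effect) — 1 connected region; (whole slice rotated 25° about Z — lengths, areas and connectivity unchanged). The result has 1 disconnected region.

1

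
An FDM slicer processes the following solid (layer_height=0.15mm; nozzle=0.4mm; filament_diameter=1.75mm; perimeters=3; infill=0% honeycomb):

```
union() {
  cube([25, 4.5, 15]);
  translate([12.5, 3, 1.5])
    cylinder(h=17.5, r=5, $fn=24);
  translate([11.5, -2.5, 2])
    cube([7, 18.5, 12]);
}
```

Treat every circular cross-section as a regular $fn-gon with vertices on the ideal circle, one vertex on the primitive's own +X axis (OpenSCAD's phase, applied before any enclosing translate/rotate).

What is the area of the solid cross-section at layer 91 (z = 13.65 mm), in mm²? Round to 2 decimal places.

222.66 mm²

At z = 13.65 mm: the cube is present — its section is the full 25×4.5 rectangle (area 112.50 mm²); the r=5 cylinder at (12.5, 3) contributes a regular 24-gon of circumradius 5 (area = (24/2)·5.000²·sin(360°/24) = 77.65 mm²); the cube at (11.5, -2.5) (footprint 7×18.5) is included at this height (area 129.50 mm²); Taking the union: the regions partially overlap — summed areas 319.65 mm² minus the doubly-counted overlap 96.99 mm² gives 222.66 mm² — area = 222.66 mm². Overall, the cross-section is a single solid region. Net area = 222.66 mm².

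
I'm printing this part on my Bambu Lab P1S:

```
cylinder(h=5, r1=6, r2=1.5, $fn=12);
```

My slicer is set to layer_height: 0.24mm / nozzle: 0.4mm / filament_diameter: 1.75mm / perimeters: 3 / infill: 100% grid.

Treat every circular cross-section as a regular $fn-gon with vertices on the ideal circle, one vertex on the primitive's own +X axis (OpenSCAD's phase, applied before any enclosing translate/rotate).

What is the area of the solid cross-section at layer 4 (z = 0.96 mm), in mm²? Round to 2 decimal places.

At z = 0.96 mm: the cone contributes a regular 12-gon of circumradius 5.136 (interpolated between r1=6 and r2=1.5 at t=0.192) (area = (12/2)·5.136²·sin(360°/12) = 79.14 mm²). Overall, the cross-section is a single solid region. Net area = 79.14 mm².

79.14 mm²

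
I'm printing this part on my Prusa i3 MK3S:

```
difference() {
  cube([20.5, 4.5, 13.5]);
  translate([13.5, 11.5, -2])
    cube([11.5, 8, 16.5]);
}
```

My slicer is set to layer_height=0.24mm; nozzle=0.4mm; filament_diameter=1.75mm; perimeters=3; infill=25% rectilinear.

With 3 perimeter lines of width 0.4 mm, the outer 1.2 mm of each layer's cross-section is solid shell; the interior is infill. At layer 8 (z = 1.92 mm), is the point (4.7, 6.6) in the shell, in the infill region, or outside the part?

At z = 1.92 mm: the cube (footprint 20.5×4.5) is included at this height; the cube at (13.5, 11.5) (footprint 11.5×8) is included at this height; Taking the first minus the rest: starting from the 20.5×4.5 cube, the 11.5×8 cube at (13.5, 11.5) misses the remaining region (no effect) — 1 connected region. Overall, the cross-section is a single solid region. The nearest boundary edge runs (0.00, 4.50)→(20.50, 4.50); distance from the point to it = 2.10 mm. The point is not inside any of the regions above, so it lies outside the cross-section (2.10 mm from the nearest boundary).

outside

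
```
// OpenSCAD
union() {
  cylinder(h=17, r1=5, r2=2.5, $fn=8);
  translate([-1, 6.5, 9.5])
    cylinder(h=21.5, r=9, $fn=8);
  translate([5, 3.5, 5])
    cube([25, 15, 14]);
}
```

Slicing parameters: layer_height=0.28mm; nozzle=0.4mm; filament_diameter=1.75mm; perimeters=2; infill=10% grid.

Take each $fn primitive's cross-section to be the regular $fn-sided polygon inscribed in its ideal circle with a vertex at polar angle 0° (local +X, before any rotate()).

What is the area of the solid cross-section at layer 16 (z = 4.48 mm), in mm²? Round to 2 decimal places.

At z = 4.48 mm: the cone (r1=5→r2=2.5) has section circumradius 4.341 here — a regular 8-gon (area = (8/2)·4.341²·sin(360°/8) = 53.30 mm²); the cylinder at (-1, 6.5) is absent (z outside [9.5, 31]); the cube at (5, 3.5) is not intersected at this z (z outside [5, 19]); Combining (union): only the cone is present, so the union is just that shape — area = 53.30 mm². Overall, the cross-section is a single solid region. Net area = 53.30 mm².

53.30 mm²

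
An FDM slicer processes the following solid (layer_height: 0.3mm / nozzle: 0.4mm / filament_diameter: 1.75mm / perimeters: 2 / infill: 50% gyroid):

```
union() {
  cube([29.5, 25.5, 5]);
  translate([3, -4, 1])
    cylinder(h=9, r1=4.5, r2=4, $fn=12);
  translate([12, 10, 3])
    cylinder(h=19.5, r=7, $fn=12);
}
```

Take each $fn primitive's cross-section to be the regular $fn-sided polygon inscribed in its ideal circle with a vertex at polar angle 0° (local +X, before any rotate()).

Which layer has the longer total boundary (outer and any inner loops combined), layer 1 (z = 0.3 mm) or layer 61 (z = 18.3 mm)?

layer 1 (z = 0.3 mm)

Layer 1 (z = 0.3): the 29.5×25.5 cube contributes its full rectangle (perimeter 110.00 mm); the cone at (3, -4) does not reach this height (z outside [1, 10]); the cylinder at (12, 10) is not intersected at this z (z outside [3, 22.5]); Merging all regions: only the 29.5×25.5 cube is present, so the union is just that shape — boundary = 110.00 mm. So its perimeter = 110.00 mm. Layer 61 (z = 18.3): the cube is not intersected at this z (z outside [0, 5]); the cone at (3, -4) does not reach this height (z outside [1, 10]); the cylinder at (12, 10): section is a regular 12-gon, circumradius r=7 (perimeter = 2·12·7.000·sin(180°/12) = 43.48 mm); Combining (union): only the r=7 cylinder at (12, 10) is present, so the union is just that shape — boundary = 43.48 mm. So its perimeter = 43.48 mm. Layer 1 is larger (110.00 vs 43.48 mm).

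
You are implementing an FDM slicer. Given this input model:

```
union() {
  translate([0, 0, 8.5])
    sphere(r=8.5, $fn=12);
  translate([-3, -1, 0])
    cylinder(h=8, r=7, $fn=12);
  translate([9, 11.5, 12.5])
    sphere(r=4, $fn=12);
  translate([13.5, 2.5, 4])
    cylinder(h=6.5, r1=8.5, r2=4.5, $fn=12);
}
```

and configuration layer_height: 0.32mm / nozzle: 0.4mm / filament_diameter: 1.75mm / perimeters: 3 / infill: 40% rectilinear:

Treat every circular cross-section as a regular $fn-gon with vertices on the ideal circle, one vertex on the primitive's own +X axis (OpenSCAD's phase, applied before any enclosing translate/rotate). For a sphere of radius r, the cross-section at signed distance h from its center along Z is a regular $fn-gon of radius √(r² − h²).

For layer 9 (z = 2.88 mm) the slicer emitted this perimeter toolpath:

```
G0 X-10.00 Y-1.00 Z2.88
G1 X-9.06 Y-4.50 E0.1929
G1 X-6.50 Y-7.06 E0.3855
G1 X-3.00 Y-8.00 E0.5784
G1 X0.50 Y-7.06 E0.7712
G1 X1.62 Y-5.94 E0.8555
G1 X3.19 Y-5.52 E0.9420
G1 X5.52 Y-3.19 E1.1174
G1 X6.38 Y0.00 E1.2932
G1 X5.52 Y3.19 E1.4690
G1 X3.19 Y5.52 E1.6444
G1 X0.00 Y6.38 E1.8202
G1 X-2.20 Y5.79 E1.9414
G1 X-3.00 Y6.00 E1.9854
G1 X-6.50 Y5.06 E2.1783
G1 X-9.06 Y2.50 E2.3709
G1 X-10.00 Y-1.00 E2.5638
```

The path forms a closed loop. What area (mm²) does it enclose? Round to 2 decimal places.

176.23 mm²

Apply the shoelace formula to the sequence of (X, Y) vertices; enclosed area = 176.23 mm².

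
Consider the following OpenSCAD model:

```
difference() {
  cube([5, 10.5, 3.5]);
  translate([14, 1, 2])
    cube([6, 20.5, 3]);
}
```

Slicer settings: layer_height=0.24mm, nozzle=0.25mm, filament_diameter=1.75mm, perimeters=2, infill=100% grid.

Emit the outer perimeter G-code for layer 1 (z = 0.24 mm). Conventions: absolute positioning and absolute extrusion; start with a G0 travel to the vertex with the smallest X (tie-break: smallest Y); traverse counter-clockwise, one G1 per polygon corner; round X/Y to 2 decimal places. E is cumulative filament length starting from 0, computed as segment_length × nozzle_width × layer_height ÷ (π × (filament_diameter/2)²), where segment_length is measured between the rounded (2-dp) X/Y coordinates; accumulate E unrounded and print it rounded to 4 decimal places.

At z = 0.24 mm: the cube is present — its section is the full 5×10.5 rectangle; the cube at (14, 1) is absent (z outside [2, 5]); Subtracting the remaining from the first: none of the subtracted shapes is present at this height, so the 5×10.5 cube is unchanged — 1 connected region. The outline is a single polygon with 4 vertices. Extrusion per mm of travel: 0.25 × 0.24 / (π × 0.875²) = 0.024945. Accumulating E over each segment gives final E = 0.7733.

G0 X0.00 Y0.00 Z0.24
G1 X5.00 Y0.00 E0.1247
G1 X5.00 Y10.50 E0.3866
G1 X0.00 Y10.50 E0.5114
G1 X0.00 Y0.00 E0.7733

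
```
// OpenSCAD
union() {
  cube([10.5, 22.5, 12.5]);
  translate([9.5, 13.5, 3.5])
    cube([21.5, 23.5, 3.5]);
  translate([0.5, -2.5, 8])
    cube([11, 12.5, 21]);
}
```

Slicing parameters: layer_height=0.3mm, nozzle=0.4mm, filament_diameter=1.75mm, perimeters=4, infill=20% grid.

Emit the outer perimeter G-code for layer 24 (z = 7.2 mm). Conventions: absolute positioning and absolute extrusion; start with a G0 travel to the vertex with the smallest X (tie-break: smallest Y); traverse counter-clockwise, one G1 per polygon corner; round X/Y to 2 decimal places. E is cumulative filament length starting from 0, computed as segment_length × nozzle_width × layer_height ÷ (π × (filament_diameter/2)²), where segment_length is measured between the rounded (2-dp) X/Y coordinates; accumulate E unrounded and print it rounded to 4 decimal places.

At z = 7.2 mm: the cube is present — its section is the full 10.5×22.5 rectangle; the cube at (9.5, 13.5) does not reach this height (z outside [3.5, 7]); the cube at (0.5, -2.5) is absent (z outside [8, 29]); Combining (union): only the 10.5×22.5 cube is present, so the union is just that shape — 1 connected region. The outline is a single polygon with 4 vertices. Extrusion per mm of travel: 0.4 × 0.3 / (π × 0.875²) = 0.049890. Accumulating E over each segment gives final E = 3.2928.

G0 X0.00 Y0.00 Z7.20
G1 X10.50 Y0.00 E0.5238
G1 X10.50 Y22.50 E1.6464
G1 X0.00 Y22.50 E2.1702
G1 X0.00 Y0.00 E3.2928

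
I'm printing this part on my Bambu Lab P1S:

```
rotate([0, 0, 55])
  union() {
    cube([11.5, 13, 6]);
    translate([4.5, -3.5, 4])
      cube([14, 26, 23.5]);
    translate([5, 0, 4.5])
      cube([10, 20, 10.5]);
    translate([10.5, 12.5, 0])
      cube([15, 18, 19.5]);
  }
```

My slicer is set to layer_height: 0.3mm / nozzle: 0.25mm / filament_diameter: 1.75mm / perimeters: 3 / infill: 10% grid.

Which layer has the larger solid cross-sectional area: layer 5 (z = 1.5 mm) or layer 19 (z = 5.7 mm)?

Layer 5 (z = 1.5): the cube (footprint 11.5×13) is included at this height (area 149.50 mm²); the cube at (4.5, -3.5) is not intersected at this z (z outside [4, 27.5]); the cube at (5, 0) is not intersected at this z (z outside [4.5, 15]); the 15×18 cube at (10.5, 12.5) contributes its full rectangle (area 270.00 mm²); Taking the union: the regions partially overlap — summed areas 419.50 mm² minus the doubly-counted overlap 0.50 mm² gives 419.00 mm² — area = 419.00 mm²; (whole slice rotated 55° about Z — lengths, areas and connectivity unchanged). So its area = 419.00 mm². Layer 19 (z = 5.7): the cube is present — its section is the full 11.5×13 rectangle (area 149.50 mm²); the 14×26 cube at (4.5, -3.5) contributes its full rectangle (area 364.00 mm²); the 10×20 cube at (5, 0) contributes its full rectangle (area 200.00 mm²); the cube at (10.5, 12.5) (footprint 15×18) is included at this height (area 270.00 mm²); Taking the union: the regions partially overlap — summed areas 983.50 mm² minus the doubly-counted overlap 371.00 mm² gives 612.50 mm² — area = 612.50 mm²; (whole slice rotated 55° about Z — lengths, areas and connectivity unchanged). So its area = 612.50 mm². Layer 19 is larger (612.50 vs 419.00 mm²).

layer 19 (z = 5.7 mm)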